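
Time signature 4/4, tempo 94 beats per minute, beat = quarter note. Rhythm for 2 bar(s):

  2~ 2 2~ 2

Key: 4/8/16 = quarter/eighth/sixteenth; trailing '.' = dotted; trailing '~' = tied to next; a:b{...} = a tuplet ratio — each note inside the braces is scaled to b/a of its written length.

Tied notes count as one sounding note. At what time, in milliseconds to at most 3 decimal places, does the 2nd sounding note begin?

1. 0.0ms @ 0 + 2553.191ms (4)
2. 2553.191ms @ 4 + 2553.191ms (4)

note 2 onset = 4b = 2553.191ms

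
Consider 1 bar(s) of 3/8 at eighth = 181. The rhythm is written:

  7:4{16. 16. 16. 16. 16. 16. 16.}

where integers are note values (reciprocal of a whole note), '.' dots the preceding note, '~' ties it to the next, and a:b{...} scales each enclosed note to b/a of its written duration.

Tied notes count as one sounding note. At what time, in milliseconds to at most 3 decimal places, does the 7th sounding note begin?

1. 0.0ms @ 0 + 142.068ms (3/7)
2. 142.068ms @ 3/7 + 142.068ms (3/7)
3. 284.136ms @ 6/7 + 142.068ms (3/7)
4. 426.204ms @ 9/7 + 142.068ms (3/7)
5. 568.272ms @ 12/7 + 142.068ms (3/7)
6. 710.339ms @ 15/7 + 142.068ms (3/7)
7. 852.407ms @ 18/7 + 142.068ms (3/7)

note 7 onset = 18/7b = 852.407ms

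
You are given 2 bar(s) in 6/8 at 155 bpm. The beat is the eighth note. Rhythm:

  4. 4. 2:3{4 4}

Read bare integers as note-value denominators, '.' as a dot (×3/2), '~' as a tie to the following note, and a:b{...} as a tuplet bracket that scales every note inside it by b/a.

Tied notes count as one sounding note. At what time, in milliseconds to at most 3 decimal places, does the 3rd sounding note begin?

note 3 onset = 6b = 2322.581ms

1. 0.0ms @ 0 + 1161.29ms (3)
2. 1161.29ms @ 3 + 1161.29ms (3)
3. 2322.581ms @ 6 + 1161.29ms (3)
4. 3483.871ms @ 9 + 1161.29ms (3)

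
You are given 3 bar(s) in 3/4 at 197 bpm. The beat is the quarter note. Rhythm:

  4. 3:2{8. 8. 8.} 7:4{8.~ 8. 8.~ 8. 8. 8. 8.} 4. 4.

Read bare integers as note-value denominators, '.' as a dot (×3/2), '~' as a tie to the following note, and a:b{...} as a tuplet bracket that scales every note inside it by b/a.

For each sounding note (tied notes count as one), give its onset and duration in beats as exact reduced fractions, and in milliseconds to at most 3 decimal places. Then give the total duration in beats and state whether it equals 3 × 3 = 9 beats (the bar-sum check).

1) 0.0ms=0b +456.853ms=3/2b
2) 456.853ms=3/2b +152.284ms=1/2b
3) 609.137ms=2b +152.284ms=1/2b
4) 761.421ms=5/2b +152.284ms=1/2b
5) 913.706ms=3b +261.059ms=6/7b
6) 1174.764ms=27/7b +261.059ms=6/7b
7) 1435.823ms=33/7b +130.529ms=3/7b
8) 1566.352ms=36/7b +130.529ms=3/7b
9) 1696.882ms=39/7b +130.529ms=3/7b
10) 1827.411ms=6b +456.853ms=3/2b
11) 2284.264ms=15/2b +456.853ms=3/2b
Σ=9b of 9 (197bpm 3/4) — PASS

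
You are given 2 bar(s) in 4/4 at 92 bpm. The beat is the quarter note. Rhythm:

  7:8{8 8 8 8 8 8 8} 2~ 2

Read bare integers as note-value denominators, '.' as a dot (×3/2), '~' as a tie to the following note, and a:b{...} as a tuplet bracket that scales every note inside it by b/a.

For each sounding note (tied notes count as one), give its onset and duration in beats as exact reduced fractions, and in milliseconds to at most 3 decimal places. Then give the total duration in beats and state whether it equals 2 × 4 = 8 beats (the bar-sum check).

1) 0.0ms=0b +372.671ms=4/7b
2) 372.671ms=4/7b +372.671ms=4/7b
3) 745.342ms=8/7b +372.671ms=4/7b
4) 1118.012ms=12/7b +372.671ms=4/7b
5) 1490.683ms=16/7b +372.671ms=4/7b
6) 1863.354ms=20/7b +372.671ms=4/7b
7) 2236.025ms=24/7b +372.671ms=4/7b
8) 2608.696ms=4b +2608.696ms=4b
Σ=8b of 8 (92bpm 4/4) — PASS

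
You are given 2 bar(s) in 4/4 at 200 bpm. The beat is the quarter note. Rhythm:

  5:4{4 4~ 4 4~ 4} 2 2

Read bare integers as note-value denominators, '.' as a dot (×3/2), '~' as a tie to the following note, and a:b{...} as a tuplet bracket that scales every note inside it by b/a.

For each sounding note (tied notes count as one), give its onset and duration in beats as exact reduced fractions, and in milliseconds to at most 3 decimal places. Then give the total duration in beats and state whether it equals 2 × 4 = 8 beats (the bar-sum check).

1) 0.0ms=0b +240.0ms=4/5b
2) 240.0ms=4/5b +480.0ms=8/5b
3) 720.0ms=12/5b +480.0ms=8/5b
4) 1200.0ms=4b +600.0ms=2b
5) 1800.0ms=6b +600.0ms=2b
Σ=8b of 8 (200bpm 4/4) — PASS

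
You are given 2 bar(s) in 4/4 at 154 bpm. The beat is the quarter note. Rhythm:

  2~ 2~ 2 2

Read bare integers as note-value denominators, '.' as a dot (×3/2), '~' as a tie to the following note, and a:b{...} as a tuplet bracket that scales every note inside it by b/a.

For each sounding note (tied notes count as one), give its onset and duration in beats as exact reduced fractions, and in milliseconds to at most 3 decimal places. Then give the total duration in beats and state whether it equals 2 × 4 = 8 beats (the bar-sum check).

1) 0.0ms=0b +2337.662ms=6b
2) 2337.662ms=6b +779.221ms=2b
Σ=8b of 8 (154bpm 4/4) — PASS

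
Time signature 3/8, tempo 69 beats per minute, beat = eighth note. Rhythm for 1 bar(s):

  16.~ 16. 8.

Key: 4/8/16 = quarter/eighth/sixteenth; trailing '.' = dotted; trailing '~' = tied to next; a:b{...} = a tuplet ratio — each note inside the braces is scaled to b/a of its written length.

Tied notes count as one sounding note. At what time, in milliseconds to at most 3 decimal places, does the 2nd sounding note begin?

note 2 onset = 3/2b = 1304.348ms

1. 0.0ms @ 0 + 1304.348ms (3/2)
2. 1304.348ms @ 3/2 + 1304.348ms (3/2)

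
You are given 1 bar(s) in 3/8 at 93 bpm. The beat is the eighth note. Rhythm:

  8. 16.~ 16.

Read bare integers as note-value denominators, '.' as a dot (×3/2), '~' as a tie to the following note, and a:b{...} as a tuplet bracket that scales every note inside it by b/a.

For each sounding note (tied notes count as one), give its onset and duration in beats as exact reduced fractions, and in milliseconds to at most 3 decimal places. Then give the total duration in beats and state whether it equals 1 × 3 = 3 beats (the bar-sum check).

1) 0.0ms=0b +967.742ms=3/2b
2) 967.742ms=3/2b +967.742ms=3/2b
Σ=3b of 3 (93bpm 3/8) — PASS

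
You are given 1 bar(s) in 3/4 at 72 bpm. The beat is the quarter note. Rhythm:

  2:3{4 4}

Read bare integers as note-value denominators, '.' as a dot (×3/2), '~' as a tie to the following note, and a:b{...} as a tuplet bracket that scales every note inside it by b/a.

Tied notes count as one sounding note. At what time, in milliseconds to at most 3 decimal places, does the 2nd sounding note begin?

1. 0.0ms @ 0 + 1250.0ms (3/2)
2. 1250.0ms @ 3/2 + 1250.0ms (3/2)

note 2 onset = 3/2b = 1250.0ms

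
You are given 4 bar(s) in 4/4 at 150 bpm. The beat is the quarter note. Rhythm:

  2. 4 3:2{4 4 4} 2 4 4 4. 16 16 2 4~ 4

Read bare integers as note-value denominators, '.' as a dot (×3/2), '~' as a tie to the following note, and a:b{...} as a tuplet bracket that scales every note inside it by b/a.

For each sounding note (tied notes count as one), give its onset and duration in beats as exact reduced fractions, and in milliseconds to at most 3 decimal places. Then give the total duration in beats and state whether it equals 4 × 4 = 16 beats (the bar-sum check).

1) 0.0ms=0b +1200.0ms=3b
2) 1200.0ms=3b +400.0ms=1b
3) 1600.0ms=4b +266.667ms=2/3b
4) 1866.667ms=14/3b +266.667ms=2/3b
5) 2133.333ms=16/3b +266.667ms=2/3b
6) 2400.0ms=6b +800.0ms=2b
7) 3200.0ms=8b +400.0ms=1b
8) 3600.0ms=9b +400.0ms=1b
9) 4000.0ms=10b +600.0ms=3/2b
10) 4600.0ms=23/2b +100.0ms=1/4b
11) 4700.0ms=47/4b +100.0ms=1/4b
12) 4800.0ms=12b +800.0ms=2b
13) 5600.0ms=14b +800.0ms=2b
Σ=16b of 16 (150bpm 4/4) — PASS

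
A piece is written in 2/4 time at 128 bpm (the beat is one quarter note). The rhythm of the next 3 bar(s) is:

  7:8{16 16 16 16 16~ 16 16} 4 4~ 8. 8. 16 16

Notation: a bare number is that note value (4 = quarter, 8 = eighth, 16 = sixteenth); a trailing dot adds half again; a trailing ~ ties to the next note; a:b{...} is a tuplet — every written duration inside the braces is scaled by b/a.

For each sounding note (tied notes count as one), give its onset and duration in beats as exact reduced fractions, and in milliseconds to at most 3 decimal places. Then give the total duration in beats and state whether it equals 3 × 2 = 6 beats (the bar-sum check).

1) 0.0ms=0b +133.929ms=2/7b
2) 133.929ms=2/7b +133.929ms=2/7b
3) 267.857ms=4/7b +133.929ms=2/7b
4) 401.786ms=6/7b +133.929ms=2/7b
5) 535.714ms=8/7b +267.857ms=4/7b
6) 803.571ms=12/7b +133.929ms=2/7b
7) 937.5ms=2b +468.75ms=1b
8) 1406.25ms=3b +820.312ms=7/4b
9) 2226.562ms=19/4b +351.562ms=3/4b
10) 2578.125ms=11/2b +117.188ms=1/4b
11) 2695.312ms=23/4b +117.188ms=1/4b
Σ=6b of 6 (128bpm 2/4) — PASS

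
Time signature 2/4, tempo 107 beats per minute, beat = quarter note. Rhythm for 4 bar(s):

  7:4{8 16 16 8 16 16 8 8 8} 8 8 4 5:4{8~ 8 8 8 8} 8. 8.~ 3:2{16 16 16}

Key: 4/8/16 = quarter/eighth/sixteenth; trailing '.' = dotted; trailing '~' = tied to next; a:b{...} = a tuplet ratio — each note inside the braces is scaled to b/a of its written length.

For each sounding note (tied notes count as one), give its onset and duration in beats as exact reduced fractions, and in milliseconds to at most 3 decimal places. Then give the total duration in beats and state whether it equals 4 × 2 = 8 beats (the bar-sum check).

1) 0.0ms=0b +160.214ms=2/7b
2) 160.214ms=2/7b +80.107ms=1/7b
3) 240.32ms=3/7b +80.107ms=1/7b
4) 320.427ms=4/7b +160.214ms=2/7b
5) 480.641ms=6/7b +80.107ms=1/7b
6) 560.748ms=1b +80.107ms=1/7b
7) 640.854ms=8/7b +160.214ms=2/7b
8) 801.068ms=10/7b +160.214ms=2/7b
9) 961.282ms=12/7b +160.214ms=2/7b
10) 1121.495ms=2b +280.374ms=1/2b
11) 1401.869ms=5/2b +280.374ms=1/2b
12) 1682.243ms=3b +560.748ms=1b
13) 2242.991ms=4b +448.598ms=4/5b
14) 2691.589ms=24/5b +224.299ms=2/5b
15) 2915.888ms=26/5b +224.299ms=2/5b
16) 3140.187ms=28/5b +224.299ms=2/5b
17) 3364.486ms=6b +420.561ms=3/4b
18) 3785.047ms=27/4b +514.019ms=11/12b
19) 4299.065ms=23/3b +93.458ms=1/6b
20) 4392.523ms=47/6b +93.458ms=1/6b
Σ=8b of 8 (107bpm 2/4) — PASS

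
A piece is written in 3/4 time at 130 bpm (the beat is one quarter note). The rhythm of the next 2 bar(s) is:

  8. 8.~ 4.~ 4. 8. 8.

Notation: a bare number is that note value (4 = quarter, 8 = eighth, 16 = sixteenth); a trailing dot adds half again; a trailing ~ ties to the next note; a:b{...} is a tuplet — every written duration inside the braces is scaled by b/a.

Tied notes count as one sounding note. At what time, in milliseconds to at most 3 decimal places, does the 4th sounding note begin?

1. 0.0ms @ 0 + 346.154ms (3/4)
2. 346.154ms @ 3/4 + 1730.769ms (15/4)
3. 2076.923ms @ 9/2 + 346.154ms (3/4)
4. 2423.077ms @ 21/4 + 346.154ms (3/4)

note 4 onset = 21/4b = 2423.077ms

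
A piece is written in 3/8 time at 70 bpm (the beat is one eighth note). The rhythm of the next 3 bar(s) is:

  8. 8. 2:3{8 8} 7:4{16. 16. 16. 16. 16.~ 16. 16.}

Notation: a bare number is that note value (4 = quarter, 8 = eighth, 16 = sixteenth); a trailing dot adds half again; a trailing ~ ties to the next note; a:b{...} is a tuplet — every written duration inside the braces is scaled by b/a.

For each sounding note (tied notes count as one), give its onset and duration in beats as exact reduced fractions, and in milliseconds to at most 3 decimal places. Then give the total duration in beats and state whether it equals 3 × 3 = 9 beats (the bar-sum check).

1) 0.0ms=0b +1285.714ms=3/2b
2) 1285.714ms=3/2b +1285.714ms=3/2b
3) 2571.429ms=3b +1285.714ms=3/2b
4) 3857.143ms=9/2b +1285.714ms=3/2b
5) 5142.857ms=6b +367.347ms=3/7b
6) 5510.204ms=45/7b +367.347ms=3/7b
7) 5877.551ms=48/7b +367.347ms=3/7b
8) 6244.898ms=51/7b +367.347ms=3/7b
9) 6612.245ms=54/7b +734.694ms=6/7b
10) 7346.939ms=60/7b +367.347ms=3/7b
Σ=9b of 9 (70bpm 3/8) — PASS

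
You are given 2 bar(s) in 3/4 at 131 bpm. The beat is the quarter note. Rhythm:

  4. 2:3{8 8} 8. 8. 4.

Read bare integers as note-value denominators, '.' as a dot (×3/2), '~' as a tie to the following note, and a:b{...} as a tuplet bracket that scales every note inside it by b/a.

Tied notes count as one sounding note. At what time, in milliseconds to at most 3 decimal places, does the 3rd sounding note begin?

1. 0.0ms @ 0 + 687.023ms (3/2)
2. 687.023ms @ 3/2 + 343.511ms (3/4)
3. 1030.534ms @ 9/4 + 343.511ms (3/4)
4. 1374.046ms @ 3 + 343.511ms (3/4)
5. 1717.557ms @ 15/4 + 343.511ms (3/4)
6. 2061.069ms @ 9/2 + 687.023ms (3/2)

note 3 onset = 9/4b = 1030.534ms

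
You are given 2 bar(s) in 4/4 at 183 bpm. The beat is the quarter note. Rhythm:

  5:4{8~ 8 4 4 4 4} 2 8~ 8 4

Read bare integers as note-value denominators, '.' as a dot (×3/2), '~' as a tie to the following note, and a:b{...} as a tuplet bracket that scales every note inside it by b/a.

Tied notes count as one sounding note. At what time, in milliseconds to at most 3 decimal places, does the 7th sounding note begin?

1. 0.0ms @ 0 + 262.295ms (4/5)
2. 262.295ms @ 4/5 + 262.295ms (4/5)
3. 524.59ms @ 8/5 + 262.295ms (4/5)
4. 786.885ms @ 12/5 + 262.295ms (4/5)
5. 1049.18ms @ 16/5 + 262.295ms (4/5)
6. 1311.475ms @ 4 + 655.738ms (2)
7. 1967.213ms @ 6 + 327.869ms (1)
8. 2295.082ms @ 7 + 327.869ms (1)

note 7 onset = 6b = 1967.213ms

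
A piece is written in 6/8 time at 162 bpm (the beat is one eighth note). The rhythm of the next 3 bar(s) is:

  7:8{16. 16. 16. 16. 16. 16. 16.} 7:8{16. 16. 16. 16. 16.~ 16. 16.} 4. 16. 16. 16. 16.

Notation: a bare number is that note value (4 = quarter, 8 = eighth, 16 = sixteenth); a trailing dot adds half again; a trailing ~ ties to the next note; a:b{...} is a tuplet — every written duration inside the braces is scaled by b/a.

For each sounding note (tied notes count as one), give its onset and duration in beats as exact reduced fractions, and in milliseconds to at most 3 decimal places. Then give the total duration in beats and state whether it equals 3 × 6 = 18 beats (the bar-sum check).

1) 0.0ms=0b +317.46ms=6/7b
2) 317.46ms=6/7b +317.46ms=6/7b
3) 634.921ms=12/7b +317.46ms=6/7b
4) 952.381ms=18/7b +317.46ms=6/7b
5) 1269.841ms=24/7b +317.46ms=6/7b
6) 1587.302ms=30/7b +317.46ms=6/7b
7) 1904.762ms=36/7b +317.46ms=6/7b
8) 2222.222ms=6b +317.46ms=6/7b
9) 2539.683ms=48/7b +317.46ms=6/7b
10) 2857.143ms=54/7b +317.46ms=6/7b
11) 3174.603ms=60/7b +317.46ms=6/7b
12) 3492.063ms=66/7b +634.921ms=12/7b
13) 4126.984ms=78/7b +317.46ms=6/7b
14) 4444.444ms=12b +1111.111ms=3b
15) 5555.556ms=15b +277.778ms=3/4b
16) 5833.333ms=63/4b +277.778ms=3/4b
17) 6111.111ms=33/2b +277.778ms=3/4b
18) 6388.889ms=69/4b +277.778ms=3/4b
Σ=18b of 18 (162bpm 6/8) — PASS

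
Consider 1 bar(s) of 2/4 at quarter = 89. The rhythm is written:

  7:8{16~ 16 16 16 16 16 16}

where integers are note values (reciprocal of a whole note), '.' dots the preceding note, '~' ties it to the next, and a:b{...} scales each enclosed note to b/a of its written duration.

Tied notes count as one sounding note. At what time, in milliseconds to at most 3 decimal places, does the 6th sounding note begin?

note 6 onset = 12/7b = 1155.698ms

1. 0.0ms @ 0 + 385.233ms (4/7)
2. 385.233ms @ 4/7 + 192.616ms (2/7)
3. 577.849ms @ 6/7 + 192.616ms (2/7)
4. 770.465ms @ 8/7 + 192.616ms (2/7)
5. 963.082ms @ 10/7 + 192.616ms (2/7)
6. 1155.698ms @ 12/7 + 192.616ms (2/7)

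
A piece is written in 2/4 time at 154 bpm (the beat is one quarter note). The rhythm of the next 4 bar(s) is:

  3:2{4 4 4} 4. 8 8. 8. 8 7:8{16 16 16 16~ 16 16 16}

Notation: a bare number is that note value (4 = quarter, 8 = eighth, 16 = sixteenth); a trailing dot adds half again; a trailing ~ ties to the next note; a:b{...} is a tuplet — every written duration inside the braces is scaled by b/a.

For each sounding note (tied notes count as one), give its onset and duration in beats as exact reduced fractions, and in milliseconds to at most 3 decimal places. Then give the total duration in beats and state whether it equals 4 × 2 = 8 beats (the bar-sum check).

1) 0.0ms=0b +259.74ms=2/3b
2) 259.74ms=2/3b +259.74ms=2/3b
3) 519.481ms=4/3b +259.74ms=2/3b
4) 779.221ms=2b +584.416ms=3/2b
5) 1363.636ms=7/2b +194.805ms=1/2b
6) 1558.442ms=4b +292.208ms=3/4b
7) 1850.649ms=19/4b +292.208ms=3/4b
8) 2142.857ms=11/2b +194.805ms=1/2b
9) 2337.662ms=6b +111.317ms=2/7b
10) 2448.98ms=44/7b +111.317ms=2/7b
11) 2560.297ms=46/7b +111.317ms=2/7b
12) 2671.614ms=48/7b +222.635ms=4/7b
13) 2894.249ms=52/7b +111.317ms=2/7b
14) 3005.566ms=54/7b +111.317ms=2/7b
Σ=8b of 8 (154bpm 2/4) — PASS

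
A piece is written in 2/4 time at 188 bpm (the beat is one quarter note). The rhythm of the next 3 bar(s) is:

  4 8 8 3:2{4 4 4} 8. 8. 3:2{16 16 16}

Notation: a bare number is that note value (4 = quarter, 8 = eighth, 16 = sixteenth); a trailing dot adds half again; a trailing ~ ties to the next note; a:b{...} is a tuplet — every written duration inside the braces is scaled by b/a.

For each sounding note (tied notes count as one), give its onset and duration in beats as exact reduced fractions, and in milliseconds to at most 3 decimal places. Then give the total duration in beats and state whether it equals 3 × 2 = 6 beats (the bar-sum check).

1) 0.0ms=0b +319.149ms=1b
2) 319.149ms=1b +159.574ms=1/2b
3) 478.723ms=3/2b +159.574ms=1/2b
4) 638.298ms=2b +212.766ms=2/3b
5) 851.064ms=8/3b +212.766ms=2/3b
6) 1063.83ms=10/3b +212.766ms=2/3b
7) 1276.596ms=4b +239.362ms=3/4b
8) 1515.957ms=19/4b +239.362ms=3/4b
9) 1755.319ms=11/2b +53.191ms=1/6b
10) 1808.511ms=17/3b +53.191ms=1/6b
11) 1861.702ms=35/6b +53.191ms=1/6b
Σ=6b of 6 (188bpm 2/4) — PASS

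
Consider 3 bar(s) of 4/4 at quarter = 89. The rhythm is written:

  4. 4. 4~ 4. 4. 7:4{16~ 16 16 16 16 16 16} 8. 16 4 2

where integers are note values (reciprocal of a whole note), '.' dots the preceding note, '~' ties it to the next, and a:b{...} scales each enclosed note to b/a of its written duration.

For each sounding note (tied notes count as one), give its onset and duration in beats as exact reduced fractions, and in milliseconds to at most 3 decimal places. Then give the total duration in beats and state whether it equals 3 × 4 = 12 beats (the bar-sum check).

1) 0.0ms=0b +1011.236ms=3/2b
2) 1011.236ms=3/2b +1011.236ms=3/2b
3) 2022.472ms=3b +1685.393ms=5/2b
4) 3707.865ms=11/2b +1011.236ms=3/2b
5) 4719.101ms=7b +192.616ms=2/7b
6) 4911.717ms=51/7b +96.308ms=1/7b
7) 5008.026ms=52/7b +96.308ms=1/7b
8) 5104.334ms=53/7b +96.308ms=1/7b
9) 5200.642ms=54/7b +96.308ms=1/7b
10) 5296.95ms=55/7b +96.308ms=1/7b
11) 5393.258ms=8b +505.618ms=3/4b
12) 5898.876ms=35/4b +168.539ms=1/4b
13) 6067.416ms=9b +674.157ms=1b
14) 6741.573ms=10b +1348.315ms=2b
Σ=12b of 12 (89bpm 4/4) — PASS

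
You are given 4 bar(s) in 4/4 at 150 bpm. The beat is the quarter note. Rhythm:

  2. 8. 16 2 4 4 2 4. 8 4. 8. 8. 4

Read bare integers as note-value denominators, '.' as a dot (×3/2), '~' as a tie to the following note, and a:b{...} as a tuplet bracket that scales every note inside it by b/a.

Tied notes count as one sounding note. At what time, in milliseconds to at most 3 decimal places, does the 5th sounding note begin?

note 5 onset = 6b = 2400.0ms

1. 0.0ms @ 0 + 1200.0ms (3)
2. 1200.0ms @ 3 + 300.0ms (3/4)
3. 1500.0ms @ 15/4 + 100.0ms (1/4)
4. 1600.0ms @ 4 + 800.0ms (2)
5. 2400.0ms @ 6 + 400.0ms (1)
6. 2800.0ms @ 7 + 400.0ms (1)
7. 3200.0ms @ 8 + 800.0ms (2)
8. 4000.0ms @ 10 + 600.0ms (3/2)
9. 4600.0ms @ 23/2 + 200.0ms (1/2)
10. 4800.0ms @ 12 + 600.0ms (3/2)
11. 5400.0ms @ 27/2 + 300.0ms (3/4)
12. 5700.0ms @ 57/4 + 300.0ms (3/4)
13. 6000.0ms @ 15 + 400.0ms (1)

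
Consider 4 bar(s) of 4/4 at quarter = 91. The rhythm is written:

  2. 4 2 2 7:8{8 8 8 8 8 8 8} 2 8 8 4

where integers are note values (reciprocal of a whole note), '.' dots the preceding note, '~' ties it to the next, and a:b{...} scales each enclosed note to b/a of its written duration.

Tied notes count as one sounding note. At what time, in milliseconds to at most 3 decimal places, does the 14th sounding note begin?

1. 0.0ms @ 0 + 1978.022ms (3)
2. 1978.022ms @ 3 + 659.341ms (1)
3. 2637.363ms @ 4 + 1318.681ms (2)
4. 3956.044ms @ 6 + 1318.681ms (2)
5. 5274.725ms @ 8 + 376.766ms (4/7)
6. 5651.491ms @ 60/7 + 376.766ms (4/7)
7. 6028.257ms @ 64/7 + 376.766ms (4/7)
8. 6405.024ms @ 68/7 + 376.766ms (4/7)
9. 6781.79ms @ 72/7 + 376.766ms (4/7)
10. 7158.556ms @ 76/7 + 376.766ms (4/7)
11. 7535.322ms @ 80/7 + 376.766ms (4/7)
12. 7912.088ms @ 12 + 1318.681ms (2)
13. 9230.769ms @ 14 + 329.67ms (1/2)
14. 9560.44ms @ 29/2 + 329.67ms (1/2)
15. 9890.11ms @ 15 + 659.341ms (1)

note 14 onset = 29/2b = 9560.44ms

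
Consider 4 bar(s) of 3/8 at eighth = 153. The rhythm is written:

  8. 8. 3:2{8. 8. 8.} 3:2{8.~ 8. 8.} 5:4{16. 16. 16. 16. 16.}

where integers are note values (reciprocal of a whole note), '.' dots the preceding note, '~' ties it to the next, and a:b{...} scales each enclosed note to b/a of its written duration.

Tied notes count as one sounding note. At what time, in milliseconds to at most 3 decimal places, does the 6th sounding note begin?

1. 0.0ms @ 0 + 588.235ms (3/2)
2. 588.235ms @ 3/2 + 588.235ms (3/2)
3. 1176.471ms @ 3 + 392.157ms (1)
4. 1568.627ms @ 4 + 392.157ms (1)
5. 1960.784ms @ 5 + 392.157ms (1)
6. 2352.941ms @ 6 + 784.314ms (2)
7. 3137.255ms @ 8 + 392.157ms (1)
8. 3529.412ms @ 9 + 235.294ms (3/5)
9. 3764.706ms @ 48/5 + 235.294ms (3/5)
10. 4000.0ms @ 51/5 + 235.294ms (3/5)
11. 4235.294ms @ 54/5 + 235.294ms (3/5)
12. 4470.588ms @ 57/5 + 235.294ms (3/5)

note 6 onset = 6b = 2352.941ms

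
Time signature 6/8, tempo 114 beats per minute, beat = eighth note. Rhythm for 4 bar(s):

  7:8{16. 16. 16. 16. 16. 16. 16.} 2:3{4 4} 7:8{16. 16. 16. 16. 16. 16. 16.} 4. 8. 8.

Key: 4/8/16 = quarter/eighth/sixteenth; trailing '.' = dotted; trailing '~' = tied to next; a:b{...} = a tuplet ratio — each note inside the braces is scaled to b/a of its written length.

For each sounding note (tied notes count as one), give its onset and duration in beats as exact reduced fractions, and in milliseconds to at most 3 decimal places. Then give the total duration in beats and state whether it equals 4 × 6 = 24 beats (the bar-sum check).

1) 0.0ms=0b +451.128ms=6/7b
2) 451.128ms=6/7b +451.128ms=6/7b
3) 902.256ms=12/7b +451.128ms=6/7b
4) 1353.383ms=18/7b +451.128ms=6/7b
5) 1804.511ms=24/7b +451.128ms=6/7b
6) 2255.639ms=30/7b +451.128ms=6/7b
7) 2706.767ms=36/7b +451.128ms=6/7b
8) 3157.895ms=6b +1578.947ms=3b
9) 4736.842ms=9b +1578.947ms=3b
10) 6315.789ms=12b +451.128ms=6/7b
11) 6766.917ms=90/7b +451.128ms=6/7b
12) 7218.045ms=96/7b +451.128ms=6/7b
13) 7669.173ms=102/7b +451.128ms=6/7b
14) 8120.301ms=108/7b +451.128ms=6/7b
15) 8571.429ms=114/7b +451.128ms=6/7b
16) 9022.556ms=120/7b +451.128ms=6/7b
17) 9473.684ms=18b +1578.947ms=3b
18) 11052.632ms=21b +789.474ms=3/2b
19) 11842.105ms=45/2b +789.474ms=3/2b
Σ=24b of 24 (114bpm 6/8) — PASS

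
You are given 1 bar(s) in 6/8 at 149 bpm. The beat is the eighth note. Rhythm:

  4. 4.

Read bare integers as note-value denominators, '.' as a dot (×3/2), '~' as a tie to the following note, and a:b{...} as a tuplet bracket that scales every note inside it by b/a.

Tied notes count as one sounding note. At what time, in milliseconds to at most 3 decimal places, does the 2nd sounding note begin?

note 2 onset = 3b = 1208.054ms

1. 0.0ms @ 0 + 1208.054ms (3)
2. 1208.054ms @ 3 + 1208.054ms (3)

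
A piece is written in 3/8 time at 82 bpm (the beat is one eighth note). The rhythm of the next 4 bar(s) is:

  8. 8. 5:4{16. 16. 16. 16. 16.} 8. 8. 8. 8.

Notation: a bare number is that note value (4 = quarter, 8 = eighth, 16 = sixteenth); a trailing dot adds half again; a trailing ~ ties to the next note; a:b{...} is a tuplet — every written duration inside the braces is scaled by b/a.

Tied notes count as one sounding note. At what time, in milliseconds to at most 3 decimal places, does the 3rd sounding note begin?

1. 0.0ms @ 0 + 1097.561ms (3/2)
2. 1097.561ms @ 3/2 + 1097.561ms (3/2)
3. 2195.122ms @ 3 + 439.024ms (3/5)
4. 2634.146ms @ 18/5 + 439.024ms (3/5)
5. 3073.171ms @ 21/5 + 439.024ms (3/5)
6. 3512.195ms @ 24/5 + 439.024ms (3/5)
7. 3951.22ms @ 27/5 + 439.024ms (3/5)
8. 4390.244ms @ 6 + 1097.561ms (3/2)
9. 5487.805ms @ 15/2 + 1097.561ms (3/2)
10. 6585.366ms @ 9 + 1097.561ms (3/2)
11. 7682.927ms @ 21/2 + 1097.561ms (3/2)

note 3 onset = 3b = 2195.122ms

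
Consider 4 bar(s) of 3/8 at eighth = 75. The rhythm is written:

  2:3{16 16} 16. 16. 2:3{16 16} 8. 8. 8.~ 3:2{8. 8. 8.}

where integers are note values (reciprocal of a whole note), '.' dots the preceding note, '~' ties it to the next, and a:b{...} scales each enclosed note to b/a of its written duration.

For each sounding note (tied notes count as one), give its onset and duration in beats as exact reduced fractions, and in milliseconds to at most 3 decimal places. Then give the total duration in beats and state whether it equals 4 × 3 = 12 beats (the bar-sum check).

1) 0.0ms=0b +600.0ms=3/4b
2) 600.0ms=3/4b +600.0ms=3/4b
3) 1200.0ms=3/2b +600.0ms=3/4b
4) 1800.0ms=9/4b +600.0ms=3/4b
5) 2400.0ms=3b +600.0ms=3/4b
6) 3000.0ms=15/4b +600.0ms=3/4b
7) 3600.0ms=9/2b +1200.0ms=3/2b
8) 4800.0ms=6b +1200.0ms=3/2b
9) 6000.0ms=15/2b +2000.0ms=5/2b
10) 8000.0ms=10b +800.0ms=1b
11) 8800.0ms=11b +800.0ms=1b
Σ=12b of 12 (75bpm 3/8) — PASS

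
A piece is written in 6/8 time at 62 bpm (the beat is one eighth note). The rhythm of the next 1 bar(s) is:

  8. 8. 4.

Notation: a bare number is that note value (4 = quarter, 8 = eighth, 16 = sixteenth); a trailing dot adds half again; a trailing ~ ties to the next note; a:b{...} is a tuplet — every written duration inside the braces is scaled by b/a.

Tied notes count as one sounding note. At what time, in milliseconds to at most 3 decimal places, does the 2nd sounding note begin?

1. 0.0ms @ 0 + 1451.613ms (3/2)
2. 1451.613ms @ 3/2 + 1451.613ms (3/2)
3. 2903.226ms @ 3 + 2903.226ms (3)

note 2 onset = 3/2b = 1451.613ms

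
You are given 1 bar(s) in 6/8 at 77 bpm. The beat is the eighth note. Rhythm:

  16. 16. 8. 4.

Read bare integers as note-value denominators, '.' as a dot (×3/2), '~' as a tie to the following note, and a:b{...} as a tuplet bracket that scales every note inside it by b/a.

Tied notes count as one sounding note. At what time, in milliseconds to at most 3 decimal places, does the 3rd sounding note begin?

1. 0.0ms @ 0 + 584.416ms (3/4)
2. 584.416ms @ 3/4 + 584.416ms (3/4)
3. 1168.831ms @ 3/2 + 1168.831ms (3/2)
4. 2337.662ms @ 3 + 2337.662ms (3)

note 3 onset = 3/2b = 1168.831ms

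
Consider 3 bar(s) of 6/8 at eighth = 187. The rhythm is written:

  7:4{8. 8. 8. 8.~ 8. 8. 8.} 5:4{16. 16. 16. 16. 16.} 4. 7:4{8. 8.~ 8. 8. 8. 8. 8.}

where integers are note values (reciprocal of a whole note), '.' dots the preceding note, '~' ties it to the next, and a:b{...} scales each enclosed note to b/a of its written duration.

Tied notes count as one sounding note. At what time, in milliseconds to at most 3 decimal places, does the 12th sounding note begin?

note 12 onset = 9b = 2887.701ms

1. 0.0ms @ 0 + 275.019ms (6/7)
2. 275.019ms @ 6/7 + 275.019ms (6/7)
3. 550.038ms @ 12/7 + 275.019ms (6/7)
4. 825.057ms @ 18/7 + 550.038ms (12/7)
5. 1375.095ms @ 30/7 + 275.019ms (6/7)
6. 1650.115ms @ 36/7 + 275.019ms (6/7)
7. 1925.134ms @ 6 + 192.513ms (3/5)
8. 2117.647ms @ 33/5 + 192.513ms (3/5)
9. 2310.16ms @ 36/5 + 192.513ms (3/5)
10. 2502.674ms @ 39/5 + 192.513ms (3/5)
11. 2695.187ms @ 42/5 + 192.513ms (3/5)
12. 2887.701ms @ 9 + 962.567ms (3)
13. 3850.267ms @ 12 + 275.019ms (6/7)
14. 4125.286ms @ 90/7 + 550.038ms (12/7)
15. 4675.325ms @ 102/7 + 275.019ms (6/7)
16. 4950.344ms @ 108/7 + 275.019ms (6/7)
17. 5225.363ms @ 114/7 + 275.019ms (6/7)
18. 5500.382ms @ 120/7 + 275.019ms (6/7)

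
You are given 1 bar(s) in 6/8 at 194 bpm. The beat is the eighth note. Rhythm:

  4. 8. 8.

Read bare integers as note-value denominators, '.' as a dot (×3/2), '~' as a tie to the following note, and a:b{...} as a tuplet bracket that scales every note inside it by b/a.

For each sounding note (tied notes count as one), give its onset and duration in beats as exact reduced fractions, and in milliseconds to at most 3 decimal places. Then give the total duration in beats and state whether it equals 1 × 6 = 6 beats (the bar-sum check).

1) 0.0ms=0b +927.835ms=3b
2) 927.835ms=3b +463.918ms=3/2b
3) 1391.753ms=9/2b +463.918ms=3/2b
Σ=6b of 6 (194bpm 6/8) — PASS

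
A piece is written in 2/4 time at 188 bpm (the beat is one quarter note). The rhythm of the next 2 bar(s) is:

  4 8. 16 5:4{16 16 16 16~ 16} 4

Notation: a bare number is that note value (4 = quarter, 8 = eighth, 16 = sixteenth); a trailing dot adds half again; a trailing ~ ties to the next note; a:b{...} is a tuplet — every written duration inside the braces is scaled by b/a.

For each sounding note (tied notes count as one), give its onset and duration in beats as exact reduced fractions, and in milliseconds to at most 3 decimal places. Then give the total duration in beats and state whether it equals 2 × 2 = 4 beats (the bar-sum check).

1) 0.0ms=0b +319.149ms=1b
2) 319.149ms=1b +239.362ms=3/4b
3) 558.511ms=7/4b +79.787ms=1/4b
4) 638.298ms=2b +63.83ms=1/5b
5) 702.128ms=11/5b +63.83ms=1/5b
6) 765.957ms=12/5b +63.83ms=1/5b
7) 829.787ms=13/5b +127.66ms=2/5b
8) 957.447ms=3b +319.149ms=1b
Σ=4b of 4 (188bpm 2/4) — PASS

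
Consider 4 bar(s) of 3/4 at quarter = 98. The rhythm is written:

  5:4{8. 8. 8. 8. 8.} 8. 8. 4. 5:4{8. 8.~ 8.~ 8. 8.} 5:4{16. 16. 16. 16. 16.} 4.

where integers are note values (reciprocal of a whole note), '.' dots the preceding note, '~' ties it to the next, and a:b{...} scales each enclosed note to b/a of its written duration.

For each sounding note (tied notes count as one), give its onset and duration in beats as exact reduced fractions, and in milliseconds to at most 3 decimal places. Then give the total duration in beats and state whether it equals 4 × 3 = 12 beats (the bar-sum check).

1) 0.0ms=0b +367.347ms=3/5b
2) 367.347ms=3/5b +367.347ms=3/5b
3) 734.694ms=6/5b +367.347ms=3/5b
4) 1102.041ms=9/5b +367.347ms=3/5b
5) 1469.388ms=12/5b +367.347ms=3/5b
6) 1836.735ms=3b +459.184ms=3/4b
7) 2295.918ms=15/4b +459.184ms=3/4b
8) 2755.102ms=9/2b +918.367ms=3/2b
9) 3673.469ms=6b +367.347ms=3/5b
10) 4040.816ms=33/5b +1102.041ms=9/5b
11) 5142.857ms=42/5b +367.347ms=3/5b
12) 5510.204ms=9b +183.673ms=3/10b
13) 5693.878ms=93/10b +183.673ms=3/10b
14) 5877.551ms=48/5b +183.673ms=3/10b
15) 6061.224ms=99/10b +183.673ms=3/10b
16) 6244.898ms=51/5b +183.673ms=3/10b
17) 6428.571ms=21/2b +918.367ms=3/2b
Σ=12b of 12 (98bpm 3/4) — PASS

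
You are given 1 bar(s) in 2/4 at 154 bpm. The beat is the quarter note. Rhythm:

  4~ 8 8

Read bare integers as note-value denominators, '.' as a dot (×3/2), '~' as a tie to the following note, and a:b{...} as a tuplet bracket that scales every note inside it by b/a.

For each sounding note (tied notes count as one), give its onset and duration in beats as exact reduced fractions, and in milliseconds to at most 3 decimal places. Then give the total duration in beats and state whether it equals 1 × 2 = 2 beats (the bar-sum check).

1) 0.0ms=0b +584.416ms=3/2b
2) 584.416ms=3/2b +194.805ms=1/2b
Σ=2b of 2 (154bpm 2/4) — PASS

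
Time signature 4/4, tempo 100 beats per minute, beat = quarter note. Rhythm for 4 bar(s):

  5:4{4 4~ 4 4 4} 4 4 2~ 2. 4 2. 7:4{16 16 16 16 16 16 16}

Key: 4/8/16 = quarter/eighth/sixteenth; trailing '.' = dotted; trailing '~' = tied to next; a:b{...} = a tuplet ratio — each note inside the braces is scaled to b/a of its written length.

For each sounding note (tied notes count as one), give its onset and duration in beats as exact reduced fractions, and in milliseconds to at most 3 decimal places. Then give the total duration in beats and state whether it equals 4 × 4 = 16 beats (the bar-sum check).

1) 0.0ms=0b +480.0ms=4/5b
2) 480.0ms=4/5b +960.0ms=8/5b
3) 1440.0ms=12/5b +480.0ms=4/5b
4) 1920.0ms=16/5b +480.0ms=4/5b
5) 2400.0ms=4b +600.0ms=1b
6) 3000.0ms=5b +600.0ms=1b
7) 3600.0ms=6b +3000.0ms=5b
8) 6600.0ms=11b +600.0ms=1b
9) 7200.0ms=12b +1800.0ms=3b
10) 9000.0ms=15b +85.714ms=1/7b
11) 9085.714ms=106/7b +85.714ms=1/7b
12) 9171.429ms=107/7b +85.714ms=1/7b
13) 9257.143ms=108/7b +85.714ms=1/7b
14) 9342.857ms=109/7b +85.714ms=1/7b
15) 9428.571ms=110/7b +85.714ms=1/7b
16) 9514.286ms=111/7b +85.714ms=1/7b
Σ=16b of 16 (100bpm 4/4) — PASS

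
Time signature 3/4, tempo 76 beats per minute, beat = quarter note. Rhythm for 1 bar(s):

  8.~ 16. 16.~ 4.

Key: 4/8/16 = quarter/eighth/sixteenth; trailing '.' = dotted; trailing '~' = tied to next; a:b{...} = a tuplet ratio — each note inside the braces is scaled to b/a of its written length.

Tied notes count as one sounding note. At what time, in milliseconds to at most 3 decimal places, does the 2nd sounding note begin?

1. 0.0ms @ 0 + 888.158ms (9/8)
2. 888.158ms @ 9/8 + 1480.263ms (15/8)

note 2 onset = 9/8b = 888.158ms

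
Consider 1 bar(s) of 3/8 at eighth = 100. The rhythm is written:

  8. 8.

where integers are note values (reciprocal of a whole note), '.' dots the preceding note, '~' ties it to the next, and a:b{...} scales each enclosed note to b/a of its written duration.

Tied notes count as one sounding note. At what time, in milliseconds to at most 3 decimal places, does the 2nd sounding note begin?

1. 0.0ms @ 0 + 900.0ms (3/2)
2. 900.0ms @ 3/2 + 900.0ms (3/2)

note 2 onset = 3/2b = 900.0ms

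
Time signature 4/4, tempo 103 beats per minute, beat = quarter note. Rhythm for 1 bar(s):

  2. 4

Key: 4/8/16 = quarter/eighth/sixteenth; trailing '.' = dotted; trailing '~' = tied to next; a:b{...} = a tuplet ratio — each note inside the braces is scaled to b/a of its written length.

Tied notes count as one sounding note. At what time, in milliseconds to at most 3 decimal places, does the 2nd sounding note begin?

1. 0.0ms @ 0 + 1747.573ms (3)
2. 1747.573ms @ 3 + 582.524ms (1)

note 2 onset = 3b = 1747.573ms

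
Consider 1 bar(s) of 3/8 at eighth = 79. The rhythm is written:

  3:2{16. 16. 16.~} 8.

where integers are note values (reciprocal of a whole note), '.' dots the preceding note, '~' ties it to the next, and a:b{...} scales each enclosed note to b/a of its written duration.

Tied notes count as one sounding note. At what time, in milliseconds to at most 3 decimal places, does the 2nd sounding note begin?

1. 0.0ms @ 0 + 379.747ms (1/2)
2. 379.747ms @ 1/2 + 379.747ms (1/2)
3. 759.494ms @ 1 + 1518.987ms (2)

note 2 onset = 1/2b = 379.747ms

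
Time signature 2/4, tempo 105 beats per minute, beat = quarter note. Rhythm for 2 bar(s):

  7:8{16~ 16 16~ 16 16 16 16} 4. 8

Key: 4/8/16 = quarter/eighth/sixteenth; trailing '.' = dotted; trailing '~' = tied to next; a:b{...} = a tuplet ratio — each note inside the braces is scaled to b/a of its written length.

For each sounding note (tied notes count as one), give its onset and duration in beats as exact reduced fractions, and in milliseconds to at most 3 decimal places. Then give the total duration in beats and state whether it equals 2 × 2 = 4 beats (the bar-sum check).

1) 0.0ms=0b +326.531ms=4/7b
2) 326.531ms=4/7b +326.531ms=4/7b
3) 653.061ms=8/7b +163.265ms=2/7b
4) 816.327ms=10/7b +163.265ms=2/7b
5) 979.592ms=12/7b +163.265ms=2/7b
6) 1142.857ms=2b +857.143ms=3/2b
7) 2000.0ms=7/2b +285.714ms=1/2b
Σ=4b of 4 (105bpm 2/4) — PASS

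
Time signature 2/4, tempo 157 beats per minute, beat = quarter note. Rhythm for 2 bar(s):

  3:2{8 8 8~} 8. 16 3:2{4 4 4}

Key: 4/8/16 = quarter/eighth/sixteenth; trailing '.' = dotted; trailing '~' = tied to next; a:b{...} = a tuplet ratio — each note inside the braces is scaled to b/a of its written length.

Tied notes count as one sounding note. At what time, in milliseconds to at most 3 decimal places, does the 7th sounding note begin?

1. 0.0ms @ 0 + 127.389ms (1/3)
2. 127.389ms @ 1/3 + 127.389ms (1/3)
3. 254.777ms @ 2/3 + 414.013ms (13/12)
4. 668.79ms @ 7/4 + 95.541ms (1/4)
5. 764.331ms @ 2 + 254.777ms (2/3)
6. 1019.108ms @ 8/3 + 254.777ms (2/3)
7. 1273.885ms @ 10/3 + 254.777ms (2/3)

note 7 onset = 10/3b = 1273.885ms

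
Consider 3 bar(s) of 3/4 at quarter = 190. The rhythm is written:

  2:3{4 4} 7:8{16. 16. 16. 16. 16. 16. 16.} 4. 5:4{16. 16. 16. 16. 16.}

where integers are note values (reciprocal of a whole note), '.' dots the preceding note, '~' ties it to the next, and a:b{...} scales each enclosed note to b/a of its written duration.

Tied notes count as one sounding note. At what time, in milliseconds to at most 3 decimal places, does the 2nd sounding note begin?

note 2 onset = 3/2b = 473.684ms

1. 0.0ms @ 0 + 473.684ms (3/2)
2. 473.684ms @ 3/2 + 473.684ms (3/2)
3. 947.368ms @ 3 + 135.338ms (3/7)
4. 1082.707ms @ 24/7 + 135.338ms (3/7)
5. 1218.045ms @ 27/7 + 135.338ms (3/7)
6. 1353.383ms @ 30/7 + 135.338ms (3/7)
7. 1488.722ms @ 33/7 + 135.338ms (3/7)
8. 1624.06ms @ 36/7 + 135.338ms (3/7)
9. 1759.398ms @ 39/7 + 135.338ms (3/7)
10. 1894.737ms @ 6 + 473.684ms (3/2)
11. 2368.421ms @ 15/2 + 94.737ms (3/10)
12. 2463.158ms @ 39/5 + 94.737ms (3/10)
13. 2557.895ms @ 81/10 + 94.737ms (3/10)
14. 2652.632ms @ 42/5 + 94.737ms (3/10)
15. 2747.368ms @ 87/10 + 94.737ms (3/10)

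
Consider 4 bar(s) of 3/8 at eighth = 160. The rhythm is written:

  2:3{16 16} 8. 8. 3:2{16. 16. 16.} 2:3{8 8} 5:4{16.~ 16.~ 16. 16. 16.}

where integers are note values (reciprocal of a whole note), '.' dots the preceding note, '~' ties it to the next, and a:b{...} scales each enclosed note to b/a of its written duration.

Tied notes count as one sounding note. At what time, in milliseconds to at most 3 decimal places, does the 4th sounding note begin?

1. 0.0ms @ 0 + 281.25ms (3/4)
2. 281.25ms @ 3/4 + 281.25ms (3/4)
3. 562.5ms @ 3/2 + 562.5ms (3/2)
4. 1125.0ms @ 3 + 562.5ms (3/2)
5. 1687.5ms @ 9/2 + 187.5ms (1/2)
6. 1875.0ms @ 5 + 187.5ms (1/2)
7. 2062.5ms @ 11/2 + 187.5ms (1/2)
8. 2250.0ms @ 6 + 562.5ms (3/2)
9. 2812.5ms @ 15/2 + 562.5ms (3/2)
10. 3375.0ms @ 9 + 675.0ms (9/5)
11. 4050.0ms @ 54/5 + 225.0ms (3/5)
12. 4275.0ms @ 57/5 + 225.0ms (3/5)

note 4 onset = 3b = 1125.0ms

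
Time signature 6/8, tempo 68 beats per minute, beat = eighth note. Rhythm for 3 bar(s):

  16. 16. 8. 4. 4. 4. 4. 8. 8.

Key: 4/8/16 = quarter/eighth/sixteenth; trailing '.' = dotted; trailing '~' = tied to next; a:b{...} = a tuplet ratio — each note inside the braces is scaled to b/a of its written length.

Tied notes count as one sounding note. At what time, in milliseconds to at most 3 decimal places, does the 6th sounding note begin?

1. 0.0ms @ 0 + 661.765ms (3/4)
2. 661.765ms @ 3/4 + 661.765ms (3/4)
3. 1323.529ms @ 3/2 + 1323.529ms (3/2)
4. 2647.059ms @ 3 + 2647.059ms (3)
5. 5294.118ms @ 6 + 2647.059ms (3)
6. 7941.176ms @ 9 + 2647.059ms (3)
7. 10588.235ms @ 12 + 2647.059ms (3)
8. 13235.294ms @ 15 + 1323.529ms (3/2)
9. 14558.824ms @ 33/2 + 1323.529ms (3/2)

note 6 onset = 9b = 7941.176ms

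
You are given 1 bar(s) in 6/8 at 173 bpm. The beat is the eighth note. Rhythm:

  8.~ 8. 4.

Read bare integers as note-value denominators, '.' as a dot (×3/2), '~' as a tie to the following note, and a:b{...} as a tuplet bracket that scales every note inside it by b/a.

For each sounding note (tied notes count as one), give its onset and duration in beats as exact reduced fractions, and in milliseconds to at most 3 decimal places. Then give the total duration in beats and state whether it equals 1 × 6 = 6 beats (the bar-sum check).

1) 0.0ms=0b +1040.462ms=3b
2) 1040.462ms=3b +1040.462ms=3b
Σ=6b of 6 (173bpm 6/8) — PASS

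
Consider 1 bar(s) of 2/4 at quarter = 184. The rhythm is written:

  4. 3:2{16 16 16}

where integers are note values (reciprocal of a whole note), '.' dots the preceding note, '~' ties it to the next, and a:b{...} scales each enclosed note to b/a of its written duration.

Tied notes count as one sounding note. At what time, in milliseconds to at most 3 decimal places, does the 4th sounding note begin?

1. 0.0ms @ 0 + 489.13ms (3/2)
2. 489.13ms @ 3/2 + 54.348ms (1/6)
3. 543.478ms @ 5/3 + 54.348ms (1/6)
4. 597.826ms @ 11/6 + 54.348ms (1/6)

note 4 onset = 11/6b = 597.826ms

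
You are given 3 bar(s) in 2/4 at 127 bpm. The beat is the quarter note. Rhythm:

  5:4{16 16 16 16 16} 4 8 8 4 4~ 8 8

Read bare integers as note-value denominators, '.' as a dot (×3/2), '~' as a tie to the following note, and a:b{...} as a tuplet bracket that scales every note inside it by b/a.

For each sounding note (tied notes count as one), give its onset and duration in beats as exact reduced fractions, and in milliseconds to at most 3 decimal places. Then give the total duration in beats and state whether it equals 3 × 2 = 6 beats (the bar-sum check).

1) 0.0ms=0b +94.488ms=1/5b
2) 94.488ms=1/5b +94.488ms=1/5b
3) 188.976ms=2/5b +94.488ms=1/5b
4) 283.465ms=3/5b +94.488ms=1/5b
5) 377.953ms=4/5b +94.488ms=1/5b
6) 472.441ms=1b +472.441ms=1b
7) 944.882ms=2b +236.22ms=1/2b
8) 1181.102ms=5/2b +236.22ms=1/2b
9) 1417.323ms=3b +472.441ms=1b
10) 1889.764ms=4b +708.661ms=3/2b
11) 2598.425ms=11/2b +236.22ms=1/2b
Σ=6b of 6 (127bpm 2/4) — PASS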